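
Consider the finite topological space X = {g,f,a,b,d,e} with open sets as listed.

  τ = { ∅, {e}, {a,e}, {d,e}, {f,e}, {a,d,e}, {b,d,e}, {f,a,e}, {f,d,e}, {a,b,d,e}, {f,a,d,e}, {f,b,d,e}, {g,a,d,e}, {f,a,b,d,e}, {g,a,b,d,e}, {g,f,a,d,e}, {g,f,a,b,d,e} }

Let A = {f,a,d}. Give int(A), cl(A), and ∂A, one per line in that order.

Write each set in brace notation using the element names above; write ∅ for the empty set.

int(A) = ∅
cl(A)  = {g,f,a,b,d}
∂A     = {g,f,a,b,d}

U open, U⊆A: ∅. int(A) = ⋃ = ∅
X∖A={g,b,e}, int(X∖A)={e}, hence cl(A)={g,f,a,b,d}
∂A: remove int from cl → {g,f,a,b,d}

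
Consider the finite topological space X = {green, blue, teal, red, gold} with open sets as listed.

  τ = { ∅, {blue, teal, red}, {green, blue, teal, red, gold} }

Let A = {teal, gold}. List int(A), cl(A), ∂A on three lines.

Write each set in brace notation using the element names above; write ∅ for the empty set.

open subsets of A: ∅; so int(A) = ∅
closure: X∖int(X∖A) = X∖∅ = {green, blue, teal, red, gold}
∂A = {green, blue, teal, red, gold} minus ∅ = {green, blue, teal, red, gold}

int(A) = ∅
cl(A)  = {green, blue, teal, red, gold}
∂A     = {green, blue, teal, red, gold}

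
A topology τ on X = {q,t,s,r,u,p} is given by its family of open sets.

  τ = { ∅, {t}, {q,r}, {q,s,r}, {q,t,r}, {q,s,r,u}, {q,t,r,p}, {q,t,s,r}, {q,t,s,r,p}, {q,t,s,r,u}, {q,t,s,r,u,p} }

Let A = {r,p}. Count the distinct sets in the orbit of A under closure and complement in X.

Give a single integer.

8

cl via duality: int({q,t,s,u}) = {t}, so X∖{t} = {q,s,r,u,p}
Write k for closure, c for complement:
  1. A     = {r,p}
  2. kA    = {q,s,r,u,p}
  3. cA    = {q,t,s,u}
  4. ckA   = {t}
  5. kcA   = {q,t,s,r,u,p}
  6. kckA  = {t,p}
  7. ckcA  = ∅
  8. ckckA = {q,s,r,u}
applying k or c yields no new set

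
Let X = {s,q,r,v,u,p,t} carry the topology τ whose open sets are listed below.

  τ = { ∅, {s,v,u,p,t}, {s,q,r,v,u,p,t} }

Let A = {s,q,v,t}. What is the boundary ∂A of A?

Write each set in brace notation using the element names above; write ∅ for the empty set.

interior: largest open inside A is ∅ (from ∅)
cl via duality: int({r,u,p}) = ∅, so X∖∅ = {s,q,r,v,u,p,t}
cl∖int = {s,q,r,v,u,p,t}

{s,q,r,v,u,p,t}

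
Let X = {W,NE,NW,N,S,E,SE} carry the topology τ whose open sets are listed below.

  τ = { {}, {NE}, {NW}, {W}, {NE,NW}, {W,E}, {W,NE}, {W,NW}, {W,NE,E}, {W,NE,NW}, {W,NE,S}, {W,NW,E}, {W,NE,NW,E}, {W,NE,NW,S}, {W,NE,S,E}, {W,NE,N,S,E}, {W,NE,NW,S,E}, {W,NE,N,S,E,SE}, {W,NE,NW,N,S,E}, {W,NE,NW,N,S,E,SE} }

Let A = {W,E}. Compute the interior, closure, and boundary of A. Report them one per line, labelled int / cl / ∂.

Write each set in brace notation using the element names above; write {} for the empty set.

int(A) = {W,E}
cl(A)  = {W,N,S,E,SE}
∂A     = {N,S,SE}

opens ⊆ A: {}, {W}, {W,E}; union → int = {W,E}
complement {NE,NW,N,S,SE}; its interior {NE,NW}; cl(A) = X∖{NE,NW} = {W,N,S,E,SE}
boundary = {W,N,S,E,SE} ∖ {W,E} = {N,S,SE}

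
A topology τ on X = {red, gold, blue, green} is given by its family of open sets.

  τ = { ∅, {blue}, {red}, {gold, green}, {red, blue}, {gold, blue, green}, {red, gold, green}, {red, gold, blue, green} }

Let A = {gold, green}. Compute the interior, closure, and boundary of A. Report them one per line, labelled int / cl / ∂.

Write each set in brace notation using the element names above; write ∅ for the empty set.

int(A) = {gold, green}
cl(A)  = {gold, green}
∂A     = ∅

interior: largest open inside A is {gold, green} (from ∅, {gold, green})
cl via duality: int({red, blue}) = {red, blue}, so X∖{red, blue} = {gold, green}
cl∖int = ∅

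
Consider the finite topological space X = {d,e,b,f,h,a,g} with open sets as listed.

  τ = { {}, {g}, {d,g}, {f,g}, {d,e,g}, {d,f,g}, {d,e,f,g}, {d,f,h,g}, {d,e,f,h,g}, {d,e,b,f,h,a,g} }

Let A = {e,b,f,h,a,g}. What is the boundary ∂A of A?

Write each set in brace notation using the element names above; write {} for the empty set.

opens ⊆ A: {}, {g}, {f,g}; union → int = {f,g}
complement {d}; its interior {}; cl(A) = X∖{} = {d,e,b,f,h,a,g}
boundary = {d,e,b,f,h,a,g} ∖ {f,g} = {d,e,b,h,a}

{d,e,b,h,a}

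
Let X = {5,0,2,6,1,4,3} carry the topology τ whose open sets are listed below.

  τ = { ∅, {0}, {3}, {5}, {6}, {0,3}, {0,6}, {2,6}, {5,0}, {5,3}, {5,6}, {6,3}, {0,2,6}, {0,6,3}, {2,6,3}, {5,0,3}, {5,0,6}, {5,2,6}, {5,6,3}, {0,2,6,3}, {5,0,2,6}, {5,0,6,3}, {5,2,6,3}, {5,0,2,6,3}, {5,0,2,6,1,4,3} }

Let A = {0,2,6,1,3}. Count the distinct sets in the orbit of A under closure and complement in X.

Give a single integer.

X∖A={5,4}, int(X∖A)={5}, hence cl(A)={0,2,6,1,4,3}
Orbit (k=closure, c=complement):
  1. A     = {0,2,6,1,3}
  2. kA    = {0,2,6,1,4,3}
  3. cA    = {5,4}
  4. ckA   = {5}
  5. kcA   = {5,1,4}
  6. ckcA  = {0,2,6,3}
(closed under both — stop)

6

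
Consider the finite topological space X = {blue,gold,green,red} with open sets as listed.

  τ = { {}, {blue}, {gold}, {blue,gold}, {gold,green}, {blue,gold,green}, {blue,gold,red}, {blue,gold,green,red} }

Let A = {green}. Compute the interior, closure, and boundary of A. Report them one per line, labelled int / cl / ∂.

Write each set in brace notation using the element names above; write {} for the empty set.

U open, U⊆A: {}. int(A) = ⋃ = {}
X∖A={blue,gold,red}, int(X∖A)={blue,gold,red}, hence cl(A)={green}
∂A: remove int from cl → {green}

int(A) = {}
cl(A)  = {green}
∂A     = {green}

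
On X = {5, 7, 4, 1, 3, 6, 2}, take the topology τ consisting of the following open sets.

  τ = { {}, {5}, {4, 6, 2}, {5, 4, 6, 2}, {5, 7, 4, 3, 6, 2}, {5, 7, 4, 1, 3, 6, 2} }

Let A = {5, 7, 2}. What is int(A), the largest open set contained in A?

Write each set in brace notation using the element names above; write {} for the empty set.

U open, U⊆A: {}, {5}. int(A) = ⋃ = {5}

{5}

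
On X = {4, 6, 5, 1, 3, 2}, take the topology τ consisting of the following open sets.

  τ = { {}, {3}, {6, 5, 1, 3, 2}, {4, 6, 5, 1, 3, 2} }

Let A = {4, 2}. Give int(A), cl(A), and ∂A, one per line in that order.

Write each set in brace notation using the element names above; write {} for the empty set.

int(A) = {}
cl(A)  = {4, 6, 5, 1, 2}
∂A     = {4, 6, 5, 1, 2}

interior: largest open inside A is {} (from {})
cl via duality: int({6, 5, 1, 3}) = {3}, so X∖{3} = {4, 6, 5, 1, 2}
cl∖int = {4, 6, 5, 1, 2}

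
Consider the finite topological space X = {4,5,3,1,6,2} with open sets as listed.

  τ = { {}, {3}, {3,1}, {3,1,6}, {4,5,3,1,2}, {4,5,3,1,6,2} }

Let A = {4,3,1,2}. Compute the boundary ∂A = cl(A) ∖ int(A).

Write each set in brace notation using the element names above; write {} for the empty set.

{4,5,6,2}

opens ⊆ A: {}, {3}, {3,1}; union → int = {3,1}
complement {5,6}; its interior {}; cl(A) = X∖{} = {4,5,3,1,6,2}
boundary = {4,5,3,1,6,2} ∖ {3,1} = {4,5,6,2}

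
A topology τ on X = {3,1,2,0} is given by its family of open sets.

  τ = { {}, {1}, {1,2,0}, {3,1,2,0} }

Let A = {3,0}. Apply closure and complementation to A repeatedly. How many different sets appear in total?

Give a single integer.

6

X∖A={1,2}, int(X∖A)={1}, hence cl(A)={3,2,0}
Orbit (k=closure, c=complement):
  1. A     = {3,0}
  2. kA    = {3,2,0}
  3. cA    = {1,2}
  4. ckA   = {1}
  5. kcA   = {3,1,2,0}
  6. ckcA  = {}
(closed under both — stop)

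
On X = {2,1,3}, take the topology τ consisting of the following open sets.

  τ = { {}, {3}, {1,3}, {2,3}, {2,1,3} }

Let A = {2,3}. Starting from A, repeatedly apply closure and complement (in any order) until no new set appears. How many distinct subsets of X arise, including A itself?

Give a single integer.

4

X∖A={1}, int(X∖A)={}, hence cl(A)={2,1,3}
Orbit (k=closure, c=complement):
  1. A     = {2,3}
  2. kA    = {2,1,3}
  3. cA    = {1}
  4. ckA   = {}
(closed under both — stop)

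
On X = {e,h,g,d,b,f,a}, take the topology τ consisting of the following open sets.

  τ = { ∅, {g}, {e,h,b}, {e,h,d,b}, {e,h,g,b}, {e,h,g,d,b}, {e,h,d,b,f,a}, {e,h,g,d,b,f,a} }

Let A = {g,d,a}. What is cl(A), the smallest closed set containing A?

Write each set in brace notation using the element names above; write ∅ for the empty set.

complement {e,h,b,f}; its interior {e,h,b}; cl(A) = X∖{e,h,b} = {g,d,f,a}

{g,d,f,a}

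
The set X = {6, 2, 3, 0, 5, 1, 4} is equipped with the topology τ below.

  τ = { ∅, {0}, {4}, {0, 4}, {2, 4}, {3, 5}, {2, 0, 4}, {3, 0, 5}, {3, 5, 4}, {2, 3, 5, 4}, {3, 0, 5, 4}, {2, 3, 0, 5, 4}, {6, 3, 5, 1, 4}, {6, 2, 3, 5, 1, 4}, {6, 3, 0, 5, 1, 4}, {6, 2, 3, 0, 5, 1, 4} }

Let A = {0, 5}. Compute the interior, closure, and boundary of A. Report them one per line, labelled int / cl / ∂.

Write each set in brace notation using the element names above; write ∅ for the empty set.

int(A) = {0}
cl(A)  = {6, 3, 0, 5, 1}
∂A     = {6, 3, 5, 1}

interior: largest open inside A is {0} (from ∅, {0})
cl via duality: int({6, 2, 3, 1, 4}) = {2, 4}, so X∖{2, 4} = {6, 3, 0, 5, 1}
cl∖int = {6, 3, 5, 1}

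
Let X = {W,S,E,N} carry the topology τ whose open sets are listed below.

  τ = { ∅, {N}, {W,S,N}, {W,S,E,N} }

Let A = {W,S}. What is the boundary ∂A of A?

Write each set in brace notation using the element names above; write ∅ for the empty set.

{W,S,E}

U open, U⊆A: ∅. int(A) = ⋃ = ∅
X∖A={E,N}, int(X∖A)={N}, hence cl(A)={W,S,E}
∂A: remove int from cl → {W,S,E}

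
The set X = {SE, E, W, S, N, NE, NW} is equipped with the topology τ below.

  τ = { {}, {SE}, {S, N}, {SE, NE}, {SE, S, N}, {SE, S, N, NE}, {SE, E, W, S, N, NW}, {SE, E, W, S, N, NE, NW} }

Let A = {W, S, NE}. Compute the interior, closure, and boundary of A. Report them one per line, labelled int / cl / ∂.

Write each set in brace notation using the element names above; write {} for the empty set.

int(A) = {}
cl(A)  = {E, W, S, N, NE, NW}
∂A     = {E, W, S, N, NE, NW}

opens ⊆ A: {}; union → int = {}
complement {SE, E, N, NW}; its interior {SE}; cl(A) = X∖{SE} = {E, W, S, N, NE, NW}
boundary = {E, W, S, N, NE, NW} ∖ {} = {E, W, S, N, NE, NW}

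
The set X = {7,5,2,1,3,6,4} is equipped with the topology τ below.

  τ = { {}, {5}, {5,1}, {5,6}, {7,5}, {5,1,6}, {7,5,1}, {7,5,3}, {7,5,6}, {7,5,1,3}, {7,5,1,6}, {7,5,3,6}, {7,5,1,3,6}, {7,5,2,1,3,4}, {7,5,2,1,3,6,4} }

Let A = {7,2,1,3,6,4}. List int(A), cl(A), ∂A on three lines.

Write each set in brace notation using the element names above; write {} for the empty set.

int(A) = {}
cl(A)  = {7,2,1,3,6,4}
∂A     = {7,2,1,3,6,4}

interior: largest open inside A is {} (from {})
cl via duality: int({5}) = {5}, so X∖{5} = {7,2,1,3,6,4}
cl∖int = {7,2,1,3,6,4}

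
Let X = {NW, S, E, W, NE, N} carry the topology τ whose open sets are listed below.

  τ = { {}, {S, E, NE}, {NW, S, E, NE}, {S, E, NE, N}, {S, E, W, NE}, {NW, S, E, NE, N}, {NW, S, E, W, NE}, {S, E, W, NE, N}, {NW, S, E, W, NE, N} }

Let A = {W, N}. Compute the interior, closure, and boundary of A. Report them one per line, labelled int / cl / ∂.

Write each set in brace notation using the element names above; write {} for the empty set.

interior: largest open inside A is {} (from {})
cl via duality: int({NW, S, E, NE}) = {NW, S, E, NE}, so X∖{NW, S, E, NE} = {W, N}
cl∖int = {W, N}

int(A) = {}
cl(A)  = {W, N}
∂A     = {W, N}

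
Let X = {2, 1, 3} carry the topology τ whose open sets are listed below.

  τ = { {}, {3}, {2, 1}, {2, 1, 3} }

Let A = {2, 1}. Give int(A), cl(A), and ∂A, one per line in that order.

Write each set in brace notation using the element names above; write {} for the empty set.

interior: largest open inside A is {2, 1} (from {}, {2, 1})
cl via duality: int({3}) = {3}, so X∖{3} = {2, 1}
cl∖int = {}

int(A) = {2, 1}
cl(A)  = {2, 1}
∂A     = {}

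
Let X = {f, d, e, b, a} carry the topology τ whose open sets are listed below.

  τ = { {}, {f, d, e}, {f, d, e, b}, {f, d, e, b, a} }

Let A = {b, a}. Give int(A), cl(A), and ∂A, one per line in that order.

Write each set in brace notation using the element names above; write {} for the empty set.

opens ⊆ A: {}; union → int = {}
complement {f, d, e}; its interior {f, d, e}; cl(A) = X∖{f, d, e} = {b, a}
boundary = {b, a} ∖ {} = {b, a}

int(A) = {}
cl(A)  = {b, a}
∂A     = {b, a}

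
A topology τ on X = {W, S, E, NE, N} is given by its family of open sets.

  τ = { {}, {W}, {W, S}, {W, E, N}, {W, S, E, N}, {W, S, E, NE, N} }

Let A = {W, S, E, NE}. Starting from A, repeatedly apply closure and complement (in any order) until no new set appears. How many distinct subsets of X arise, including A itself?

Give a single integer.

6

cl via duality: int({N}) = {}, so X∖{} = {W, S, E, NE, N}
Write k for closure, c for complement:
  1. A     = {W, S, E, NE}
  2. kA    = {W, S, E, NE, N}
  3. cA    = {N}
  4. ckA   = {}
  5. kcA   = {E, NE, N}
  6. ckcA  = {W, S}
applying k or c yields no new set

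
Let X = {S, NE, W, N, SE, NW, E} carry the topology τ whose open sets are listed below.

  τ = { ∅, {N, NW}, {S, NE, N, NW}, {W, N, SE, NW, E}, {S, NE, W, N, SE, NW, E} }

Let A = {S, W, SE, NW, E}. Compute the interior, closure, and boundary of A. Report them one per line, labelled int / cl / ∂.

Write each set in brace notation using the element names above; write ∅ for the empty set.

int(A) = ∅
cl(A)  = {S, NE, W, N, SE, NW, E}
∂A     = {S, NE, W, N, SE, NW, E}

interior: largest open inside A is ∅ (from ∅)
cl via duality: int({NE, N}) = ∅, so X∖∅ = {S, NE, W, N, SE, NW, E}
cl∖int = {S, NE, W, N, SE, NW, E}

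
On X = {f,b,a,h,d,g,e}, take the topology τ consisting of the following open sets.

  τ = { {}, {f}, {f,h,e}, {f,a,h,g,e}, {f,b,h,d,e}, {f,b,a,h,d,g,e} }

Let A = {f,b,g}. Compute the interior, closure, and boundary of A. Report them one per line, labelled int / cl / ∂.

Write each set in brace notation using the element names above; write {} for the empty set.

int(A) = {f}
cl(A)  = {f,b,a,h,d,g,e}
∂A     = {b,a,h,d,g,e}

open subsets of A: {}, {f}; so int(A) = {f}
closure: X∖int(X∖A) = X∖{} = {f,b,a,h,d,g,e}
∂A = {f,b,a,h,d,g,e} minus {f} = {b,a,h,d,g,e}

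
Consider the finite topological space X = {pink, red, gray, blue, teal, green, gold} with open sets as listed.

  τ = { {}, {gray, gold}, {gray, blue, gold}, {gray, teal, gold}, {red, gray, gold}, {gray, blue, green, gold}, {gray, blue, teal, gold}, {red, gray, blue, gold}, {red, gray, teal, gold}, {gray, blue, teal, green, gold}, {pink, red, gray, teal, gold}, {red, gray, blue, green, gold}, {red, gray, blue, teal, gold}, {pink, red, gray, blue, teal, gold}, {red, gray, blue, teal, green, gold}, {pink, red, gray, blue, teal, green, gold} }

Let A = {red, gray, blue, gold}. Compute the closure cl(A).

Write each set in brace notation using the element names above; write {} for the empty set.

X∖A={pink, teal, green}, int(X∖A)={}, hence cl(A)={pink, red, gray, blue, teal, green, gold}

{pink, red, gray, blue, teal, green, gold}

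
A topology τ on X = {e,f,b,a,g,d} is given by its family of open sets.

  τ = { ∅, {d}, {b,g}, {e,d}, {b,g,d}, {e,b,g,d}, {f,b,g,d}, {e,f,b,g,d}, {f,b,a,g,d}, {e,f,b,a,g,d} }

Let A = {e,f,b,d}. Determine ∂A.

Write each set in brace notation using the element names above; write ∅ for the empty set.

interior: largest open inside A is {e,d} (from ∅, {d}, {e,d})
cl via duality: int({a,g}) = ∅, so X∖∅ = {e,f,b,a,g,d}
cl∖int = {f,b,a,g}

{f,b,a,g}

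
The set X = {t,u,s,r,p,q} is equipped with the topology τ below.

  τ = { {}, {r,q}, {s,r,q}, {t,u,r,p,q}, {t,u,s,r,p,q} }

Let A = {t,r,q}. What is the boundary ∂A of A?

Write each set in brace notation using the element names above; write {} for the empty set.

{t,u,s,p}

U open, U⊆A: {}, {r,q}. int(A) = ⋃ = {r,q}
X∖A={u,s,p}, int(X∖A)={}, hence cl(A)={t,u,s,r,p,q}
∂A: remove int from cl → {t,u,s,p}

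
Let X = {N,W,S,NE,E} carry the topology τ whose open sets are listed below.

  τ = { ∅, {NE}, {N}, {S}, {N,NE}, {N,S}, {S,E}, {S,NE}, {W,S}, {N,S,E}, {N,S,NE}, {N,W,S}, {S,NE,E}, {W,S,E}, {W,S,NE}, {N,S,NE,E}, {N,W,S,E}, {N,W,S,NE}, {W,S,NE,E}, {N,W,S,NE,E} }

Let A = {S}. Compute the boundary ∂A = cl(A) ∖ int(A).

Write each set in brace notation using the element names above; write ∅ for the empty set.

interior: largest open inside A is {S} (from ∅, {S})
cl via duality: int({N,W,NE,E}) = {N,NE}, so X∖{N,NE} = {W,S,E}
cl∖int = {W,E}

{W,E}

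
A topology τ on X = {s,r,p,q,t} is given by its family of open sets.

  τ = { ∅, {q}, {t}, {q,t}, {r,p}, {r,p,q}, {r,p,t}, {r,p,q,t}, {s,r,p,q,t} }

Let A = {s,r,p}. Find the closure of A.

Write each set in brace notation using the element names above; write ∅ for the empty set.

{s,r,p}

closure: X∖int(X∖A) = X∖{q,t} = {s,r,p}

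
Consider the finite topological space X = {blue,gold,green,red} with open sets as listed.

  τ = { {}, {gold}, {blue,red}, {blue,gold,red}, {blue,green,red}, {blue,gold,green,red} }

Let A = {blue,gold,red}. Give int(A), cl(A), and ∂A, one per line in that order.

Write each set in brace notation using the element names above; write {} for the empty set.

int(A) = {blue,gold,red}
cl(A)  = {blue,gold,green,red}
∂A     = {green}

open subsets of A: {}, {gold}, {blue,red}, {blue,gold,red}; so int(A) = {blue,gold,red}
closure: X∖int(X∖A) = X∖{} = {blue,gold,green,red}
∂A = {blue,gold,green,red} minus {blue,gold,red} = {green}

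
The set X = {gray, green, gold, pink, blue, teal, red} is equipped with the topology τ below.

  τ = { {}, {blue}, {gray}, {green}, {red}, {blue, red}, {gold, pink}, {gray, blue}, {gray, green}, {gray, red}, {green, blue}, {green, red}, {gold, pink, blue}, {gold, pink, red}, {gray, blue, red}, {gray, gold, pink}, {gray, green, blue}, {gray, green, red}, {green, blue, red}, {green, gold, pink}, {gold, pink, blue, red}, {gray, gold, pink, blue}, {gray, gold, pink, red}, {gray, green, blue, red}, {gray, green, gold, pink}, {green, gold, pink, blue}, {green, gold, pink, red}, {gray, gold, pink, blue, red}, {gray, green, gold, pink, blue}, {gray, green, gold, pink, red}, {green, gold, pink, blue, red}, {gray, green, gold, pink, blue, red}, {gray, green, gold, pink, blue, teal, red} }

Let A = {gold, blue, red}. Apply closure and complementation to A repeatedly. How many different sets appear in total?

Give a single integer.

10

complement {gray, green, pink, teal}; its interior {gray, green}; cl(A) = X∖{gray, green} = {gold, pink, blue, teal, red}
With k = closure, c = complement:
  1. A     = {gold, blue, red}
  2. kA    = {gold, pink, blue, teal, red}
  3. cA    = {gray, green, pink, teal}
  4. ckA   = {gray, green}
  5. kcA   = {gray, green, gold, pink, teal}
  6. kckA  = {gray, green, teal}
  7. ckcA  = {blue, red}
  8. ckckA = {gold, pink, blue, red}
  9. kckcA = {blue, teal, red}
  10. ckckcA = {gray, green, gold, pink}
k, c of each give nothing new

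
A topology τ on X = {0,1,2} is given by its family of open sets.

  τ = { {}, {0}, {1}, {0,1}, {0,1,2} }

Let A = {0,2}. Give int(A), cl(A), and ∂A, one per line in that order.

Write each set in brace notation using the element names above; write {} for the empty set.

int(A) = {0}
cl(A)  = {0,2}
∂A     = {2}

opens ⊆ A: {}, {0}; union → int = {0}
complement {1}; its interior {1}; cl(A) = X∖{1} = {0,2}
boundary = {0,2} ∖ {0} = {2}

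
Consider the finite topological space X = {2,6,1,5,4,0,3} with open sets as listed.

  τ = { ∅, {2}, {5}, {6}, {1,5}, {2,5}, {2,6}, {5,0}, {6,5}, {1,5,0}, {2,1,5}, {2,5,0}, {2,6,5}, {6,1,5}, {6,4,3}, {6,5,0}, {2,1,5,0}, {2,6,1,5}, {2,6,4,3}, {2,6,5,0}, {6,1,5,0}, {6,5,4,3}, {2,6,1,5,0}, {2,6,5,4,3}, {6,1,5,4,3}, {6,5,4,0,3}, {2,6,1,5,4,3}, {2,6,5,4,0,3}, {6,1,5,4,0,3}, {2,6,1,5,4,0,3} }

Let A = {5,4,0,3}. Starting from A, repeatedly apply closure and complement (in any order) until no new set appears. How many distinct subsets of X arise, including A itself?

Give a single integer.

complement {2,6,1}; its interior {2,6}; cl(A) = X∖{2,6} = {1,5,4,0,3}
With k = closure, c = complement:
  1. A     = {5,4,0,3}
  2. kA    = {1,5,4,0,3}
  3. cA    = {2,6,1}
  4. ckA   = {2,6}
  5. kcA   = {2,6,1,4,3}
  6. kckA  = {2,6,4,3}
  7. ckcA  = {5,0}
  8. ckckA = {1,5,0}
k, c of each give nothing new

8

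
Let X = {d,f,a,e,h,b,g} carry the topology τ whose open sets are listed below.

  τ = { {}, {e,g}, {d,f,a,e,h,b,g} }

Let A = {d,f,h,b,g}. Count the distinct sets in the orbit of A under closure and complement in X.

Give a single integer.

cl via duality: int({a,e}) = {}, so X∖{} = {d,f,a,e,h,b,g}
Write k for closure, c for complement:
  1. A     = {d,f,h,b,g}
  2. kA    = {d,f,a,e,h,b,g}
  3. cA    = {a,e}
  4. ckA   = {}
applying k or c yields no new set

4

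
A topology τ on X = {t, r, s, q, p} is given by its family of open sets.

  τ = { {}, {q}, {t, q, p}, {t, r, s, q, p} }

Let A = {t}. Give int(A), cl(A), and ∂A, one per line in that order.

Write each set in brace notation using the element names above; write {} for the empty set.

interior: largest open inside A is {} (from {})
cl via duality: int({r, s, q, p}) = {q}, so X∖{q} = {t, r, s, p}
cl∖int = {t, r, s, p}

int(A) = {}
cl(A)  = {t, r, s, p}
∂A     = {t, r, s, p}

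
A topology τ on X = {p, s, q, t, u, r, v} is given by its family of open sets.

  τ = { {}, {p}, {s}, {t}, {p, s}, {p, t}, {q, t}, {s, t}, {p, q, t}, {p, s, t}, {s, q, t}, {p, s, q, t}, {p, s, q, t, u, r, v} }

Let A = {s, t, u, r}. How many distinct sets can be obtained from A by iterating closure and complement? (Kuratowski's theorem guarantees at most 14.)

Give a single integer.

8

X∖A={p, q, v}, int(X∖A)={p}, hence cl(A)={s, q, t, u, r, v}
Orbit (k=closure, c=complement):
  1. A     = {s, t, u, r}
  2. kA    = {s, q, t, u, r, v}
  3. cA    = {p, q, v}
  4. ckA   = {p}
  5. kcA   = {p, q, u, r, v}
  6. kckA  = {p, u, r, v}
  7. ckcA  = {s, t}
  8. ckckA = {s, q, t}
(closed under both — stop)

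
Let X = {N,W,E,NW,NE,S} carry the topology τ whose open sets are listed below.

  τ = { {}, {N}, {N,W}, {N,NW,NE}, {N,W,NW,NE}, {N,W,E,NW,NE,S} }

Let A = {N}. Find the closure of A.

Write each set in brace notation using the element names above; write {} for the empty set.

{N,W,E,NW,NE,S}

X∖A={W,E,NW,NE,S}, int(X∖A)={}, hence cl(A)={N,W,E,NW,NE,S}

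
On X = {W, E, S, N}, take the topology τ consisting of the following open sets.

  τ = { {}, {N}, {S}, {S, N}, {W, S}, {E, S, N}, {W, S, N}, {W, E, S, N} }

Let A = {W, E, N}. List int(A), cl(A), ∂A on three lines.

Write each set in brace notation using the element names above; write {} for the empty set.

int(A) = {N}
cl(A)  = {W, E, N}
∂A     = {W, E}

interior: largest open inside A is {N} (from {}, {N})
cl via duality: int({S}) = {S}, so X∖{S} = {W, E, N}
cl∖int = {W, E}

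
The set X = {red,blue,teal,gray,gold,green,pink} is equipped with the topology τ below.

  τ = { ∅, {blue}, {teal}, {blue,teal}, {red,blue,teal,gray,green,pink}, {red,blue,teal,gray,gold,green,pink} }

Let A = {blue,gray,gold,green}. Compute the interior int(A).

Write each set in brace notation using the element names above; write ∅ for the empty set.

{blue}

interior: largest open inside A is {blue} (from ∅, {blue})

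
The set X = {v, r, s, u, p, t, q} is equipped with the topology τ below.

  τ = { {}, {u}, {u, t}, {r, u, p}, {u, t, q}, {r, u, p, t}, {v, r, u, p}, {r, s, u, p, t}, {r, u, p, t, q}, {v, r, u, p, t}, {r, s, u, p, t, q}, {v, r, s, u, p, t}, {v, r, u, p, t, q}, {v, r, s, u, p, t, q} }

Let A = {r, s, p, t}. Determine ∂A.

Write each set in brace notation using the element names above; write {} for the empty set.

{v, r, s, p, t, q}

open subsets of A: {}; so int(A) = {}
closure: X∖int(X∖A) = X∖{u} = {v, r, s, p, t, q}
∂A = {v, r, s, p, t, q} minus {} = {v, r, s, p, t, q}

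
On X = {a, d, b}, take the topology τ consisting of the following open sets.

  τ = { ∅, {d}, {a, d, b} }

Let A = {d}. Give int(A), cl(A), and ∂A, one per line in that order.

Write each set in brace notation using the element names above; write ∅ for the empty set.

int(A) = {d}
cl(A)  = {a, d, b}
∂A     = {a, b}

open subsets of A: ∅, {d}; so int(A) = {d}
closure: X∖int(X∖A) = X∖∅ = {a, d, b}
∂A = {a, d, b} minus {d} = {a, b}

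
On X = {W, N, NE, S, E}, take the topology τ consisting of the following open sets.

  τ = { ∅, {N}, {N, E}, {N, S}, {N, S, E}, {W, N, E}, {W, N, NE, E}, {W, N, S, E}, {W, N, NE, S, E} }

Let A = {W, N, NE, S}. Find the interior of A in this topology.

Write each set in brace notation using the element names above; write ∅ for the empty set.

{N, S}

opens ⊆ A: ∅, {N}, {N, S}; union → int = {N, S}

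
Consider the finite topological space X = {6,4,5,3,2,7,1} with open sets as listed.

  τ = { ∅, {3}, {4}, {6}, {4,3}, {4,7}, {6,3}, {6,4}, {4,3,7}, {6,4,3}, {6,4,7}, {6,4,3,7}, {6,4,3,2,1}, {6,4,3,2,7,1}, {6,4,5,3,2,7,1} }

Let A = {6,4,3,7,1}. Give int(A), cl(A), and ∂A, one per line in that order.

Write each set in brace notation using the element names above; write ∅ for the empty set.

int(A) = {6,4,3,7}
cl(A)  = {6,4,5,3,2,7,1}
∂A     = {5,2,1}

opens ⊆ A: ∅, {4}, {6}, {3}, {4,3}, {4,7}, {6,3}, {6,4}, {4,3,7}, {6,4,7}, {6,4,3}, {6,4,3,7}; union → int = {6,4,3,7}
complement {5,2}; its interior ∅; cl(A) = X∖∅ = {6,4,5,3,2,7,1}
boundary = {6,4,5,3,2,7,1} ∖ {6,4,3,7} = {5,2,1}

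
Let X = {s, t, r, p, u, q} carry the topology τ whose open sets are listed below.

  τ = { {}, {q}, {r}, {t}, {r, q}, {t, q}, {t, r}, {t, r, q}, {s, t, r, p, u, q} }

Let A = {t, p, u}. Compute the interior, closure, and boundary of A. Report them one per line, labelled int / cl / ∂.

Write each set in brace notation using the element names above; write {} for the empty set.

int(A) = {t}
cl(A)  = {s, t, p, u}
∂A     = {s, p, u}

open subsets of A: {}, {t}; so int(A) = {t}
closure: X∖int(X∖A) = X∖{r, q} = {s, t, p, u}
∂A = {s, t, p, u} minus {t} = {s, p, u}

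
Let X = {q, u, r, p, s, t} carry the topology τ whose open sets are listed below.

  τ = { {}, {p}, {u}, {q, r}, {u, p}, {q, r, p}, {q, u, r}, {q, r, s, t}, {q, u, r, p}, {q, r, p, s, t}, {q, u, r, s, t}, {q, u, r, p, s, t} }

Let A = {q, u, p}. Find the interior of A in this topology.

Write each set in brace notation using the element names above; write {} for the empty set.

{u, p}

open subsets of A: {}, {u}, {p}, {u, p}; so int(A) = {u, p}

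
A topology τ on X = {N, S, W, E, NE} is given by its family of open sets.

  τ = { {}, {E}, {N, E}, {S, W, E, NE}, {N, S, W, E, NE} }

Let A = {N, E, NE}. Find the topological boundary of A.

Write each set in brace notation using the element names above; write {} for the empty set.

interior: largest open inside A is {N, E} (from {}, {E}, {N, E})
cl via duality: int({S, W}) = {}, so X∖{} = {N, S, W, E, NE}
cl∖int = {S, W, NE}

{S, W, NE}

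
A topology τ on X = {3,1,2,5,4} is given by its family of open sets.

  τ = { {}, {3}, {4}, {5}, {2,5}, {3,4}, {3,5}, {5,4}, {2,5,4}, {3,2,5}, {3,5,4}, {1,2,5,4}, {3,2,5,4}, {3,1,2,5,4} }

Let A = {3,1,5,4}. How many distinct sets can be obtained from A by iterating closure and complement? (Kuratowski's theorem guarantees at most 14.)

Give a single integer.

complement {2}; its interior {}; cl(A) = X∖{} = {3,1,2,5,4}
With k = closure, c = complement:
  1. A     = {3,1,5,4}
  2. kA    = {3,1,2,5,4}
  3. cA    = {2}
  4. ckA   = {}
  5. kcA   = {1,2}
  6. ckcA  = {3,5,4}
k, c of each give nothing new

6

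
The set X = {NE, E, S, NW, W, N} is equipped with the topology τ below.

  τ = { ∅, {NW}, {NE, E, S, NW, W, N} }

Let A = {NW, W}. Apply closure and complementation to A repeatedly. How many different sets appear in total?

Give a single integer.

6

complement {NE, E, S, N}; its interior ∅; cl(A) = X∖∅ = {NE, E, S, NW, W, N}
With k = closure, c = complement:
  1. A     = {NW, W}
  2. kA    = {NE, E, S, NW, W, N}
  3. cA    = {NE, E, S, N}
  4. ckA   = ∅
  5. kcA   = {NE, E, S, W, N}
  6. ckcA  = {NW}
k, c of each give nothing new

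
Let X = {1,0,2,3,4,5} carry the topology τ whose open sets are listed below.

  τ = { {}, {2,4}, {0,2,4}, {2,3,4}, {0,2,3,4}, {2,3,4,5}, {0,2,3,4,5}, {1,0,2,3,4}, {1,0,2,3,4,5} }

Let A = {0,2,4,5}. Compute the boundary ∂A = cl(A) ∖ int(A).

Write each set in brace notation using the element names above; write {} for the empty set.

interior: largest open inside A is {0,2,4} (from {}, {2,4}, {0,2,4})
cl via duality: int({1,3}) = {}, so X∖{} = {1,0,2,3,4,5}
cl∖int = {1,3,5}

{1,3,5}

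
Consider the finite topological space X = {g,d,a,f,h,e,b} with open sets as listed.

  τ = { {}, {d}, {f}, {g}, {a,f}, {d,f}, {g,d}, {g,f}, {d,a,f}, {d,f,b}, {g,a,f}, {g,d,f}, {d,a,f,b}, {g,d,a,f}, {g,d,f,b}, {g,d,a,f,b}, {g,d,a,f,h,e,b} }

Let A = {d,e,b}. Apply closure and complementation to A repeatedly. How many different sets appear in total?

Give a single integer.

closure: X∖int(X∖A) = X∖{g,a,f} = {d,h,e,b}
Let k=closure and c=complement:
  1. A     = {d,e,b}
  2. kA    = {d,h,e,b}
  3. cA    = {g,a,f,h}
  4. ckA   = {g,a,f}
  5. kcA   = {g,a,f,h,e,b}
  6. ckcA  = {d}
— saturated at 6

6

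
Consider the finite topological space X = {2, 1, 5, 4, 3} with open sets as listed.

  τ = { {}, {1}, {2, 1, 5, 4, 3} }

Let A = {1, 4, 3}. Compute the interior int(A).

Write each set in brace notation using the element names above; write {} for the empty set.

open subsets of A: {}, {1}; so int(A) = {1}

{1}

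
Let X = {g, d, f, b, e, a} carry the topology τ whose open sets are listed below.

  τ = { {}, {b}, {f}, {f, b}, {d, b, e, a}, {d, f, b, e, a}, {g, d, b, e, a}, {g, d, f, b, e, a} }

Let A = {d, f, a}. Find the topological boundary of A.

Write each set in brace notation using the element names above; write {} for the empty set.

{g, d, e, a}

open subsets of A: {}, {f}; so int(A) = {f}
closure: X∖int(X∖A) = X∖{b} = {g, d, f, e, a}
∂A = {g, d, f, e, a} minus {f} = {g, d, e, a}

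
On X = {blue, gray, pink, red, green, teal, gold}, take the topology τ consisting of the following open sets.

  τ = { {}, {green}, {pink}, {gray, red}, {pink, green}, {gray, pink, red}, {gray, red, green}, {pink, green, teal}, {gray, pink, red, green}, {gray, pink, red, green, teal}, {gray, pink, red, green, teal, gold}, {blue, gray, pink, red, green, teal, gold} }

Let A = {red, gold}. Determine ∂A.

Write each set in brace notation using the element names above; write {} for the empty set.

{blue, gray, red, gold}

opens ⊆ A: {}; union → int = {}
complement {blue, gray, pink, green, teal}; its interior {pink, green, teal}; cl(A) = X∖{pink, green, teal} = {blue, gray, red, gold}
boundary = {blue, gray, red, gold} ∖ {} = {blue, gray, red, gold}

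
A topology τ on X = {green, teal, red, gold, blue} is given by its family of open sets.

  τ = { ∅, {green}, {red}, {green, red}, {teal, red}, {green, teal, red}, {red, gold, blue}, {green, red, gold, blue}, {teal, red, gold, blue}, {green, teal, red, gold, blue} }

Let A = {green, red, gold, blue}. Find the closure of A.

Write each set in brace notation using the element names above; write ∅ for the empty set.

cl via duality: int({teal}) = ∅, so X∖∅ = {green, teal, red, gold, blue}

{green, teal, red, gold, blue}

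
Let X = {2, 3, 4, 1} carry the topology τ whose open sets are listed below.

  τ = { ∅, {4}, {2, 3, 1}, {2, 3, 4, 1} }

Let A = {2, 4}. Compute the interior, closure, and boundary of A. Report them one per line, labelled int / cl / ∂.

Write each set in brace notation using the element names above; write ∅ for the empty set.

int(A) = {4}
cl(A)  = {2, 3, 4, 1}
∂A     = {2, 3, 1}

open subsets of A: ∅, {4}; so int(A) = {4}
closure: X∖int(X∖A) = X∖∅ = {2, 3, 4, 1}
∂A = {2, 3, 4, 1} minus {4} = {2, 3, 1}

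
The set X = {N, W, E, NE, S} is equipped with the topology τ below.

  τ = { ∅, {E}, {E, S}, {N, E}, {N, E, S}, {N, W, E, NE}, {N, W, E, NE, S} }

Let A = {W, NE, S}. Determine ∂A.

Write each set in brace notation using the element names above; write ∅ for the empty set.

{W, NE, S}

U open, U⊆A: ∅. int(A) = ⋃ = ∅
X∖A={N, E}, int(X∖A)={N, E}, hence cl(A)={W, NE, S}
∂A: remove int from cl → {W, NE, S}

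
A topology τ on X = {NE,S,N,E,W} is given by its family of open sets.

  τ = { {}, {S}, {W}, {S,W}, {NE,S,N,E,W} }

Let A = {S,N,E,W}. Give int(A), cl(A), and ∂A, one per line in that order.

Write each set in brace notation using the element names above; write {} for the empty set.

int(A) = {S,W}
cl(A)  = {NE,S,N,E,W}
∂A     = {NE,N,E}

U open, U⊆A: {}, {W}, {S}, {S,W}. int(A) = ⋃ = {S,W}
X∖A={NE}, int(X∖A)={}, hence cl(A)={NE,S,N,E,W}
∂A: remove int from cl → {NE,N,E}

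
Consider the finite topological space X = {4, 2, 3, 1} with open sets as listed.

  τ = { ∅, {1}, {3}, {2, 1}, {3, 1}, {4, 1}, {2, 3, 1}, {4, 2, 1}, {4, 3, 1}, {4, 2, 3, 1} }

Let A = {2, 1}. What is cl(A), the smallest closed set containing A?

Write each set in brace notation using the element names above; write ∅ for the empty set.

{4, 2, 1}

complement {4, 3}; its interior {3}; cl(A) = X∖{3} = {4, 2, 1}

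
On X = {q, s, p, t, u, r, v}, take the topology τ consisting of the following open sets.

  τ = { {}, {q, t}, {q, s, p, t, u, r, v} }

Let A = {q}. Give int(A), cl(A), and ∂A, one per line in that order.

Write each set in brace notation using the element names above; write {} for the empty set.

int(A) = {}
cl(A)  = {q, s, p, t, u, r, v}
∂A     = {q, s, p, t, u, r, v}

open subsets of A: {}; so int(A) = {}
closure: X∖int(X∖A) = X∖{} = {q, s, p, t, u, r, v}
∂A = {q, s, p, t, u, r, v} minus {} = {q, s, p, t, u, r, v}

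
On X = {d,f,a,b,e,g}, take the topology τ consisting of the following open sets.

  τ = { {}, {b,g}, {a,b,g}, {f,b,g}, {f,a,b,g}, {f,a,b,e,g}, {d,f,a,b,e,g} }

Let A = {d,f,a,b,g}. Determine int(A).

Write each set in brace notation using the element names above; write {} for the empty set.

{f,a,b,g}

open subsets of A: {}, {b,g}, {a,b,g}, {f,b,g}, {f,a,b,g}; so int(A) = {f,a,b,g}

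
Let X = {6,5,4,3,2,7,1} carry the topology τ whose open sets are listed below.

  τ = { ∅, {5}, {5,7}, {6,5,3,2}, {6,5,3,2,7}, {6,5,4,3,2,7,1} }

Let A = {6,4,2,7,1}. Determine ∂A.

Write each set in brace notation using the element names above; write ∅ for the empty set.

{6,4,3,2,7,1}

opens ⊆ A: ∅; union → int = ∅
complement {5,3}; its interior {5}; cl(A) = X∖{5} = {6,4,3,2,7,1}
boundary = {6,4,3,2,7,1} ∖ ∅ = {6,4,3,2,7,1}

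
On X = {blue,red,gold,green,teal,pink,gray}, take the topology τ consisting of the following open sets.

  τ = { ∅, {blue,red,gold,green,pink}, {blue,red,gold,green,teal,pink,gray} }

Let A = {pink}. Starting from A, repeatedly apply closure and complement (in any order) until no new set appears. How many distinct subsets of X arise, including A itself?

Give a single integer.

4

X∖A={blue,red,gold,green,teal,gray}, int(X∖A)=∅, hence cl(A)={blue,red,gold,green,teal,pink,gray}
Orbit (k=closure, c=complement):
  1. A     = {pink}
  2. kA    = {blue,red,gold,green,teal,pink,gray}
  3. cA    = {blue,red,gold,green,teal,gray}
  4. ckA   = ∅
(closed under both — stop)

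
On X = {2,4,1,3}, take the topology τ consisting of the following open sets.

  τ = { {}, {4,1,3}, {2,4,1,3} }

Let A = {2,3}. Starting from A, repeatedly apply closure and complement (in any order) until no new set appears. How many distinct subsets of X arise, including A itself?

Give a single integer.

closure: X∖int(X∖A) = X∖{} = {2,4,1,3}
Let k=closure and c=complement:
  1. A     = {2,3}
  2. kA    = {2,4,1,3}
  3. cA    = {4,1}
  4. ckA   = {}
— saturated at 4

4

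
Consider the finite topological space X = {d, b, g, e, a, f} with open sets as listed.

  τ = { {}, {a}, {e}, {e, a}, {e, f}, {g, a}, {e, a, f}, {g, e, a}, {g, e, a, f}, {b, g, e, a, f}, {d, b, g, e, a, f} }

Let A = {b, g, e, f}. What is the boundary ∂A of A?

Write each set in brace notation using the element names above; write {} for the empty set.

{d, b, g}

opens ⊆ A: {}, {e}, {e, f}; union → int = {e, f}
complement {d, a}; its interior {a}; cl(A) = X∖{a} = {d, b, g, e, f}
boundary = {d, b, g, e, f} ∖ {e, f} = {d, b, g}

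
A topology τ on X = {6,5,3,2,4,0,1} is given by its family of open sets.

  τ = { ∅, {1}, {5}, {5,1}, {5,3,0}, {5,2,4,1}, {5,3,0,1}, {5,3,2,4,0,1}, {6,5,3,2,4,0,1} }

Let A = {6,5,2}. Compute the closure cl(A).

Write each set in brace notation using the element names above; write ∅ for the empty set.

{6,5,3,2,4,0}

X∖A={3,4,0,1}, int(X∖A)={1}, hence cl(A)={6,5,3,2,4,0}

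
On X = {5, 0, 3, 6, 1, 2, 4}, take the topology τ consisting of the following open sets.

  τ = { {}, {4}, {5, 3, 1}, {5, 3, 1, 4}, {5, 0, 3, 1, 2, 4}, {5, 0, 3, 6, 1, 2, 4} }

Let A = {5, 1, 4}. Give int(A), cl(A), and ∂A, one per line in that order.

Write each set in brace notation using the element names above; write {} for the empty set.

int(A) = {4}
cl(A)  = {5, 0, 3, 6, 1, 2, 4}
∂A     = {5, 0, 3, 6, 1, 2}

opens ⊆ A: {}, {4}; union → int = {4}
complement {0, 3, 6, 2}; its interior {}; cl(A) = X∖{} = {5, 0, 3, 6, 1, 2, 4}
boundary = {5, 0, 3, 6, 1, 2, 4} ∖ {4} = {5, 0, 3, 6, 1, 2}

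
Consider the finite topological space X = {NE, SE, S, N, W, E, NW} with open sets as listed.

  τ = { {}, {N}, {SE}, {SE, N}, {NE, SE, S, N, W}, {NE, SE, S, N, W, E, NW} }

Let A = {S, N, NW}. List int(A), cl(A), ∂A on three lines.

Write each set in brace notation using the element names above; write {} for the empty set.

open subsets of A: {}, {N}; so int(A) = {N}
closure: X∖int(X∖A) = X∖{SE} = {NE, S, N, W, E, NW}
∂A = {NE, S, N, W, E, NW} minus {N} = {NE, S, W, E, NW}

int(A) = {N}
cl(A)  = {NE, S, N, W, E, NW}
∂A     = {NE, S, W, E, NW}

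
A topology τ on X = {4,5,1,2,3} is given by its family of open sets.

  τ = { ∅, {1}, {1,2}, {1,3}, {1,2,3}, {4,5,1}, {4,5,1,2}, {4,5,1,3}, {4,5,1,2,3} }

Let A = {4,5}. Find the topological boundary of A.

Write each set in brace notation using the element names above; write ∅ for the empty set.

{4,5}

opens ⊆ A: ∅; union → int = ∅
complement {1,2,3}; its interior {1,2,3}; cl(A) = X∖{1,2,3} = {4,5}
boundary = {4,5} ∖ ∅ = {4,5}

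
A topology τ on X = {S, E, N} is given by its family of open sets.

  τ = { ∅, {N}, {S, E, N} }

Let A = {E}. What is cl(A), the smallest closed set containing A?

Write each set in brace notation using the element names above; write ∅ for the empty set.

cl via duality: int({S, N}) = {N}, so X∖{N} = {S, E}

{S, E}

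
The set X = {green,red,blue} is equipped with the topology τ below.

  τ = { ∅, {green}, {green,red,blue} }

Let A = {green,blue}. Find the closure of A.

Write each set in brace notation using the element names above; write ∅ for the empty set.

cl via duality: int({red}) = ∅, so X∖∅ = {green,red,blue}

{green,red,blue}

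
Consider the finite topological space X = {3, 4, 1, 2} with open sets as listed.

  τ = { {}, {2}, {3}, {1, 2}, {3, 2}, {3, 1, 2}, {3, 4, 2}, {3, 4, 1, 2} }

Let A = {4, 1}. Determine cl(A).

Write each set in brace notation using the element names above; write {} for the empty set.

{4, 1}

X∖A={3, 2}, int(X∖A)={3, 2}, hence cl(A)={4, 1}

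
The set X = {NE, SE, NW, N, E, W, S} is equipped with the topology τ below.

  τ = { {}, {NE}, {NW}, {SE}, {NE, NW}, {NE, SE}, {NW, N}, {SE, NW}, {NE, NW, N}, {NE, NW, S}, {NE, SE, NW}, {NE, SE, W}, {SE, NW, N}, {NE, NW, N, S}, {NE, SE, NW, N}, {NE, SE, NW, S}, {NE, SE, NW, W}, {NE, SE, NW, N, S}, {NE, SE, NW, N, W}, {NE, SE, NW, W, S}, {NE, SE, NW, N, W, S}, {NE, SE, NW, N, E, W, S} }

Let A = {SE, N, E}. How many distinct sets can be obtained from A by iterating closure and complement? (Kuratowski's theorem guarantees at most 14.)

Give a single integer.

8

cl via duality: int({NE, NW, W, S}) = {NE, NW, S}, so X∖{NE, NW, S} = {SE, N, E, W}
Write k for closure, c for complement:
  1. A     = {SE, N, E}
  2. kA    = {SE, N, E, W}
  3. cA    = {NE, NW, W, S}
  4. ckA   = {NE, NW, S}
  5. kcA   = {NE, NW, N, E, W, S}
  6. ckcA  = {SE}
  7. kckcA = {SE, E, W}
  8. ckckcA = {NE, NW, N, S}
applying k or c yields no new set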